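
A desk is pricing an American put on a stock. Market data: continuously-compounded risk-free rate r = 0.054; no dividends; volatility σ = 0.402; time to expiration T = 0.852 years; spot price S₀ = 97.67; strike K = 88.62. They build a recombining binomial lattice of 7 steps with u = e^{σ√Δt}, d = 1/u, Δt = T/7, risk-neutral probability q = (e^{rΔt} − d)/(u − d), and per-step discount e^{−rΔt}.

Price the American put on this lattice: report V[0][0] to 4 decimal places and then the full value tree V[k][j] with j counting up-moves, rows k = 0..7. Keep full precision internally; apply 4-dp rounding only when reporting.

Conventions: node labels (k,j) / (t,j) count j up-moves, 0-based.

Δt=0.12171  u=1.15056  d=0.86914  q=0.48843  discount=0.99345
step 7 (expiry): payoffs max(K−S,0) = 52.0270 40.1786 24.4940 3.7308 0.0000 0.0000 0.0000 0.0000
k=6: (k=6,j=0): S=42.1025, K−S=46.5175, hold=45.9370 ⇒ V=46.5175 exercise | (k=6,j=1): S=55.7347, K−S=32.8853, hold=32.3048 ⇒ V=32.8853 exercise | (k=6,j=2): S=73.7808, K−S=14.8392, hold=14.2587 ⇒ V=14.8392 exercise | (k=6,j=3): S=97.6700, K−S=0.0000, hold=1.8961 ⇒ V=1.8961 continue | (k=6,j=4): S=129.2942, K−S=0.0000, hold=0.0000 ⇒ V=0.0000 continue | (k=6,j=5): S=171.1579, K−S=0.0000, hold=0.0000 ⇒ V=0.0000 continue | (k=6,j=6): S=226.5765, K−S=0.0000, hold=0.0000 ⇒ V=0.0000 continue
k=5: (k=5,j=0): S=48.4414, K−S=40.1786, hold=39.5981 ⇒ V=40.1786 exercise | (k=5,j=1): S=64.1260, K−S=24.4940, hold=23.9134 ⇒ V=24.4940 exercise | (k=5,j=2): S=84.8892, K−S=3.7308, hold=8.4616 ⇒ V=8.4616 continue | (k=5,j=3): S=112.3751, K−S=0.0000, hold=0.9636 ⇒ V=0.9636 continue | (k=5,j=4): S=148.7606, K−S=0.0000, hold=0.0000 ⇒ V=0.0000 continue | (k=5,j=5): S=196.9273, K−S=0.0000, hold=0.0000 ⇒ V=0.0000 continue
k=4: (k=4,j=0): S=55.7347, K−S=32.8853, hold=32.3048 ⇒ V=32.8853 exercise | (k=4,j=1): S=73.7808, K−S=14.8392, hold=16.5542 ⇒ V=16.5542 continue | (k=4,j=2): S=97.6700, K−S=0.0000, hold=4.7680 ⇒ V=4.7680 continue | (k=4,j=3): S=129.2942, K−S=0.0000, hold=0.4897 ⇒ V=0.4897 continue | (k=4,j=4): S=171.1579, K−S=0.0000, hold=0.0000 ⇒ V=0.0000 continue
k=3: (k=3,j=0): S=64.1260, K−S=24.4940, hold=24.7456 ⇒ V=24.7456 continue | (k=3,j=1): S=84.8892, K−S=3.7308, hold=10.7267 ⇒ V=10.7267 continue | (k=3,j=2): S=112.3751, K−S=0.0000, hold=2.6608 ⇒ V=2.6608 continue | (k=3,j=3): S=148.7606, K−S=0.0000, hold=0.2489 ⇒ V=0.2489 continue
k=2: (k=2,j=0): S=73.7808, K−S=14.8392, hold=17.7811 ⇒ V=17.7811 continue | (k=2,j=1): S=97.6700, K−S=0.0000, hold=6.7427 ⇒ V=6.7427 continue | (k=2,j=2): S=129.2942, K−S=0.0000, hold=1.4731 ⇒ V=1.4731 continue
k=1: (k=1,j=0): S=84.8892, K−S=3.7308, hold=12.3085 ⇒ V=12.3085 continue | (k=1,j=1): S=112.3751, K−S=0.0000, hold=4.1415 ⇒ V=4.1415 continue
k=0: (k=0,j=0): S=97.6700, K−S=0.0000, hold=8.2650 ⇒ V=8.2650 continue

price = 8.2650
tree:
8.2650
12.3085 4.1415
17.7811 6.7427 1.4731
24.7456 10.7267 2.6608 0.2489
32.8853 16.5542 4.7680 0.4897 0.0000
40.1786 24.4940 8.4616 0.9636 0.0000 0.0000
46.5175 32.8853 14.8392 1.8961 0.0000 0.0000 0.0000
52.0270 40.1786 24.4940 3.7308 0.0000 0.0000 0.0000 0.0000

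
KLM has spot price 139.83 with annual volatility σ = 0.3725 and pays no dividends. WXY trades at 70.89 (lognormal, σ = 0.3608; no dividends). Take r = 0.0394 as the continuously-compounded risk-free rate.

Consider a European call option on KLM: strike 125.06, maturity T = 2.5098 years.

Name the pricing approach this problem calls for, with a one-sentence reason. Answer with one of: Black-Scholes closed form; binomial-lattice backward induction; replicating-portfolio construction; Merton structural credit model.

framework: Black-Scholes closed form

Key observation: a European-exercise option on KLM struck at 125.06 — a GBM underlying with constant parameters — admits an analytic price: the data contain no early exercise, no discrete tree, no debt structure.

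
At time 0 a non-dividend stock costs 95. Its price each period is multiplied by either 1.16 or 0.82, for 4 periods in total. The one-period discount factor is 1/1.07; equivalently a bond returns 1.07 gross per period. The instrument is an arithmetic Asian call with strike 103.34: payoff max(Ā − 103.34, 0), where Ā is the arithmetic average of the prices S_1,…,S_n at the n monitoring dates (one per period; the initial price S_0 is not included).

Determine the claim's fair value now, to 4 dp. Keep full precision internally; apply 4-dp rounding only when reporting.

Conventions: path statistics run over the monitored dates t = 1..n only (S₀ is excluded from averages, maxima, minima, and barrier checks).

With p* = (R−d)/(u−d) = 0.7353, sum probability × payoff across the paths and divide by R^4.
Enumerate all 2^4 = 16 price paths (U = up ×1.16, D = down ×0.82); each path with k up-moves has probability p*^k·(1−p*)^(4−k).
DDDD: Ā=59.2774, payoff=0.0000, prob=0.004910
UDDD: Ā=83.8558, payoff=0.0000, prob=0.013638
DUDD: Ā=75.7808, payoff=0.0000, prob=0.013638
UUDD: Ā=107.2021, payoff=3.8621, prob=0.037883
DDUD: Ā=69.1593, payoff=0.0000, prob=0.013638
UDUD: Ā=97.8351, payoff=0.0000, prob=0.037883
DUUD: Ā=89.7601, payoff=0.0000, prob=0.037883
UUUD: Ā=126.9777, payoff=23.6377, prob=0.105232
DDDU: Ā=63.7297, payoff=0.0000, prob=0.013638
UDDU: Ā=90.1542, payoff=0.0000, prob=0.037883
DUDU: Ā=82.0792, payoff=0.0000, prob=0.037883
UUDU: Ā=116.1120, payoff=12.7720, prob=0.105232
DDUU: Ā=75.4577, payoff=0.0000, prob=0.037883
UDUU: Ā=106.7450, payoff=3.4050, prob=0.105232
DUUU: Ā=98.6700, payoff=0.0000, prob=0.105232
UUUU: Ā=139.5820, payoff=36.2420, prob=0.292310
Price = Σ prob·payoff / R^4 = 14.929992 / 1.310796 = 11.3900

price = 11.3900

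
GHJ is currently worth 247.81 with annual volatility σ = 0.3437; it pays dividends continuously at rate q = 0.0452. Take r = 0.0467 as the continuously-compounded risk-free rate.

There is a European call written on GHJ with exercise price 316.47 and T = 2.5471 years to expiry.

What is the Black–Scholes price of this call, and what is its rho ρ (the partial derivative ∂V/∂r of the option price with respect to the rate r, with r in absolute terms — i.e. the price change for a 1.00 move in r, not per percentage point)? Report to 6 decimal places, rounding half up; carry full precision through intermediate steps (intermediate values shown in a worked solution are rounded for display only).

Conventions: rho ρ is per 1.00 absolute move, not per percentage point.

price = 29.152948
ρ = 170.242248

σ√T = 0.3437·√2.5471 = 0.548533
d₁ = (ln(S/K) + (r−q+σ²/2)T) / (σ√T) = (ln(247.81/316.47) + (0.0467−0.0452+0.3437²/2)·2.5471) / 0.548533 = (-0.244566 + 0.154265) / 0.548533 = -0.164624
d₂ = d₁ − σ√T = -0.164624 − 0.548533 = -0.713156
e^{−rT} = 0.887853
e^{−qT} = 0.891251
N(d₁) = 0.434620,  N(d₂) = 0.237875
Call price V = S·e^{−qT}·N(d₁) − K·e^{−rT}·N(d₂) = 95.990625 − 66.837677 = 29.152948
ρ = K·T·e^{−rT}·N(d₂) = 170.242248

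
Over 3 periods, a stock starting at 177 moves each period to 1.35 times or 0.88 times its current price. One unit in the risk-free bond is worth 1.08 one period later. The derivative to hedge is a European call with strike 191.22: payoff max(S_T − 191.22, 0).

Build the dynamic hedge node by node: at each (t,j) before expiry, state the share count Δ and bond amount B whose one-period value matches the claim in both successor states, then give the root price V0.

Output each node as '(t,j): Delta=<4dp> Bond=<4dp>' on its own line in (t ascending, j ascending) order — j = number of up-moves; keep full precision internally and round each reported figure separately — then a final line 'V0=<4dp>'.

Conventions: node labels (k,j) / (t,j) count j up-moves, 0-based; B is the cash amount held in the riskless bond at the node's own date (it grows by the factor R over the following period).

(0,0): Delta=0.7498 Bond=-94.8155
(1,0): Delta=0.4987 Bond=-63.2888
(1,1): Delta=0.9707 Bond=-155.2018
(2,0): Delta=0.0000 Bond=0.0000
(2,1): Delta=0.9375 Bond=-160.6270
(2,2): Delta=1.0000 Bond=-177.0556
V0=37.8942

Under the risk-neutral measure, an up-move has probability p* = (R−d)/(u−d) = 0.4255 and values discount at R = 1.08.
At maturity the claim pays: V(3,0)=0.0000, V(3,1)=0.0000, V(3,2)=92.6526, V(3,3)=244.2664
  t=2,j=0: stock 137.0688 → up 185.0429 (V=0.0000), down 120.6205 (V=0.0000). Price 0.0000; hedge Δ=0.0000, bond B=0.0000.
  t=2,j=1: stock 210.2760 → up 283.8726 (V=92.6526), down 185.0429 (V=0.0000). Price 36.5061; hedge Δ=0.9375, bond B=-160.6270.
  t=2,j=2: stock 322.5825 → up 435.4864 (V=244.2664), down 283.8726 (V=92.6526). Price 145.5269; hedge Δ=1.0000, bond B=-177.0556.
  t=1,j=0: stock 155.7600 → up 210.2760 (V=36.5061), down 137.0688 (V=0.0000). Price 14.3838; hedge Δ=0.4987, bond B=-63.2888.
  t=1,j=1: stock 238.9500 → up 322.5825 (V=145.5269), down 210.2760 (V=36.5061). Price 76.7574; hedge Δ=0.9707, bond B=-155.2018.
  t=0,j=0: stock 177.0000 → up 238.9500 (V=76.7574), down 155.7600 (V=14.3838). Price 37.8942; hedge Δ=0.7498, bond B=-94.8155.
Check: Δ(0,0)·S0 + B(0,0) = 37.8942 = V0.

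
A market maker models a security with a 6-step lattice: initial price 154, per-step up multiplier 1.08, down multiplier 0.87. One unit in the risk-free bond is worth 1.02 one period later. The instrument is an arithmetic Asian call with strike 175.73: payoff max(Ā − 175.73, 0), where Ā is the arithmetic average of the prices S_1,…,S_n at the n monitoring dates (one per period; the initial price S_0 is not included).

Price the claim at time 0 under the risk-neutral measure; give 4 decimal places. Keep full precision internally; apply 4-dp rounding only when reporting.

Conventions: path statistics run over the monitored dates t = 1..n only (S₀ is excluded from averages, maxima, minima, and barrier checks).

price = 5.1466

With p* = (R−d)/(u−d) = 0.7143, sum probability × payoff across the paths and divide by R^6.
Enumerate all 2^6 = 64 price paths (U = up ×1.08, D = down ×0.87); each path with k up-moves has probability p*^k·(1−p*)^(6−k).
DDDDDD: Ā=97.2856, payoff=0.0000, prob=0.000544
UDDDDD: Ā=120.7683, payoff=0.0000, prob=0.001360
DUDDDD: Ā=115.3783, payoff=0.0000, prob=0.001360
UUDDDD: Ā=143.2283, payoff=0.0000, prob=0.003400
DDUDDD: Ā=110.6890, payoff=0.0000, prob=0.001360
UDUDDD: Ā=137.4071, payoff=0.0000, prob=0.003400
DUUDDD: Ā=132.0171, payoff=0.0000, prob=0.003400
UUUDDD: Ā=163.8832, payoff=0.0000, prob=0.008500
DDDUDD: Ā=106.6093, payoff=0.0000, prob=0.001360
UDDUDD: Ā=132.3426, payoff=0.0000, prob=0.003400
DUDUDD: Ā=126.9526, payoff=0.0000, prob=0.003400
UUDUDD: Ā=157.5964, payoff=0.0000, prob=0.008500
DDUUDD: Ā=122.2633, payoff=0.0000, prob=0.003400
UDUUDD: Ā=151.7752, payoff=0.0000, prob=0.008500
DUUUDD: Ā=146.3852, payoff=0.0000, prob=0.008500
UUUUDD: Ā=181.7195, payoff=5.9895, prob=0.021250
DDDDUD: Ā=103.0600, payoff=0.0000, prob=0.001360
UDDDUD: Ā=127.9366, payoff=0.0000, prob=0.003400
DUDDUD: Ā=122.5466, payoff=0.0000, prob=0.003400
UUDDUD: Ā=152.1268, payoff=0.0000, prob=0.008500
DDUDUD: Ā=117.8573, payoff=0.0000, prob=0.003400
UDUDUD: Ā=146.3056, payoff=0.0000, prob=0.008500
DUUDUD: Ā=140.9156, payoff=0.0000, prob=0.008500
UUUDUD: Ā=174.9297, payoff=0.0000, prob=0.021250
DDDUUD: Ā=113.7776, payoff=0.0000, prob=0.003400
UDDUUD: Ā=141.2411, payoff=0.0000, prob=0.008500
DUDUUD: Ā=135.8511, payoff=0.0000, prob=0.008500
UUDUUD: Ā=168.6428, payoff=0.0000, prob=0.021250
DDUUUD: Ā=131.1618, payoff=0.0000, prob=0.008500
UDUUUD: Ā=162.8216, payoff=0.0000, prob=0.021250
DUUUUD: Ā=157.4316, payoff=0.0000, prob=0.021250
UUUUUD: Ā=195.4323, payoff=19.7023, prob=0.053124
DDDDDU: Ā=99.9721, payoff=0.0000, prob=0.001360
UDDDDU: Ā=124.1033, payoff=0.0000, prob=0.003400
DUDDDU: Ā=118.7133, payoff=0.0000, prob=0.003400
UUDDDU: Ā=147.3682, payoff=0.0000, prob=0.008500
DDUDDU: Ā=114.0240, payoff=0.0000, prob=0.003400
UDUDDU: Ā=141.5470, payoff=0.0000, prob=0.008500
DUUDDU: Ā=136.1570, payoff=0.0000, prob=0.008500
UUUDDU: Ā=169.0225, payoff=0.0000, prob=0.021250
DDDUDU: Ā=109.9443, payoff=0.0000, prob=0.003400
UDDUDU: Ā=136.4826, payoff=0.0000, prob=0.008500
DUDUDU: Ā=131.0926, payoff=0.0000, prob=0.008500
UUDUDU: Ā=162.7356, payoff=0.0000, prob=0.021250
DDUUDU: Ā=126.4033, payoff=0.0000, prob=0.008500
UDUUDU: Ā=156.9144, payoff=0.0000, prob=0.021250
DUUUDU: Ā=151.5244, payoff=0.0000, prob=0.021250
UUUUDU: Ā=188.0992, payoff=12.3692, prob=0.053124
DDDDUU: Ā=106.3950, payoff=0.0000, prob=0.003400
UDDDUU: Ā=132.0765, payoff=0.0000, prob=0.008500
DUDDUU: Ā=126.6865, payoff=0.0000, prob=0.008500
UUDDUU: Ā=157.2660, payoff=0.0000, prob=0.021250
DDUDUU: Ā=121.9972, payoff=0.0000, prob=0.008500
UDUDUU: Ā=151.4448, payoff=0.0000, prob=0.021250
DUUDUU: Ā=146.0548, payoff=0.0000, prob=0.021250
UUUDUU: Ā=181.3094, payoff=5.5794, prob=0.053124
DDDUUU: Ā=117.9175, payoff=0.0000, prob=0.008500
UDDUUU: Ā=146.3803, payoff=0.0000, prob=0.021250
DUDUUU: Ā=140.9903, payoff=0.0000, prob=0.021250
UUDUUU: Ā=175.0225, payoff=0.0000, prob=0.053124
DDUUUU: Ā=136.3010, payoff=0.0000, prob=0.021250
UDUUUU: Ā=169.2013, payoff=0.0000, prob=0.053124
DUUUUU: Ā=163.8113, payoff=0.0000, prob=0.053124
UUUUUU: Ā=203.3520, payoff=27.6220, prob=0.132810
Price = Σ prob·payoff / R^6 = 5.795926 / 1.126162 = 5.1466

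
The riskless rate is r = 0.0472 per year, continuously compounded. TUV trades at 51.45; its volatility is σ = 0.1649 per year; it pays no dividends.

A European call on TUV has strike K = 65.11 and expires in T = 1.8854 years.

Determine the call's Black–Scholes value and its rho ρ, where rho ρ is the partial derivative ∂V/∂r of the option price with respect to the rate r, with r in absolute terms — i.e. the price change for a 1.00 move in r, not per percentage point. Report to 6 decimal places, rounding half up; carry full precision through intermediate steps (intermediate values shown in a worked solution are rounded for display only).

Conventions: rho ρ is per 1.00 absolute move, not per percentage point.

price = 1.950644
ρ = 25.110463

σ√T = 0.1649·√1.8854 = 0.226424
d₁ = (ln(S/K) + (r+σ²/2)T) / (σ√T) = (ln(51.45/65.11) + (0.0472+0.1649²/2)·1.8854) / 0.226424 = (-0.235468 + 0.114625) / 0.226424 = -0.533702
d₂ = d₁ − σ√T = -0.533702 − 0.226424 = -0.760126
e^{−rT} = 0.914854
N(d₁) = 0.296774,  N(d₂) = 0.223590
Call price V = S·N(d₁) − K·e^{−rT}·N(d₂) = 15.269018 − 13.318374 = 1.950644
ρ = K·T·e^{−rT}·N(d₂) = 25.110463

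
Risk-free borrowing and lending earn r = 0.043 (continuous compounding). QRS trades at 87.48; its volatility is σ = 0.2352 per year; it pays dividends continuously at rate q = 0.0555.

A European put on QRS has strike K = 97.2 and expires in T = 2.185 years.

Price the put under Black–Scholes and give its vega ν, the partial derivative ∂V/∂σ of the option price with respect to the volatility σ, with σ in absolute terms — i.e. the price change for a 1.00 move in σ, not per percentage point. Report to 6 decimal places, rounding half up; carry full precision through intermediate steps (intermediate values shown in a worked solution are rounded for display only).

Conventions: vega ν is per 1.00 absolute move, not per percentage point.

σ√T = 0.2352·√2.185 = 0.347667
d₁ = (ln(S/K) + (r−q+σ²/2)T) / (σ√T) = (ln(87.48/97.2) + (0.043−0.0555+0.2352²/2)·2.185) / 0.347667 = (-0.105361 + 0.033124) / 0.347667 = -0.207777
d₂ = d₁ − σ√T = -0.207777 − 0.347667 = -0.555443
e^{−rT} = 0.910324
e^{−qT} = 0.885797
N(−d₁) = 0.582298,  N(−d₂) = 0.710704
Put price V = K·e^{−rT}·N(−d₂) − S·e^{−qT}·N(−d₁) = 62.885572 − 45.122013 = 17.763559
φ(d₁) = (1/√(2π))·e^{−d₁²/2} = 0.390423
ν = S·e^{−qT}·φ(d₁)·√T = 44.720255

price = 17.763559
ν = 44.720255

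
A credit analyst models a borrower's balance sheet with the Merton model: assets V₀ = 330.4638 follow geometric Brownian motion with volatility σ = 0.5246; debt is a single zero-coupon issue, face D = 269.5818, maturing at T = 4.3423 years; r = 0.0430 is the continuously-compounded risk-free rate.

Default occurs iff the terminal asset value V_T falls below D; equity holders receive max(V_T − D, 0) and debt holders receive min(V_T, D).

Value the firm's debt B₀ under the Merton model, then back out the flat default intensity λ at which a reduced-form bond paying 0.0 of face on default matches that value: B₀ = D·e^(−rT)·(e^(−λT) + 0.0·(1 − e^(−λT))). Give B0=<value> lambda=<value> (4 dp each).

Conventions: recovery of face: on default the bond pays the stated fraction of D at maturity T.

B0=155.5274 lambda=0.0837

Work the structural quantities from V₀ = 330.4638 against face 269.5818:
d₁ = [ln(V₀/D) + (r + σ²/2)T] / (σ√T)
   = [ln(330.4638/269.5818) + (0.0430 + 0.5·0.5246²)·4.3423] / (0.5246·√4.3423)
   = [0.203625 + 0.784231] / 1.093171 = 0.903661
d₂ = d₁ − σ√T = 0.903661 − 1.093171 = -0.189511
N(d₁) = 0.816912,  N(d₂) = 0.424846,  e^(−rT) = 0.829677
E₀ = V₀·N(d₁) − D·e^(−rT)·N(d₂)
   = 330.4638·0.816912 − 269.5818·0.829677·0.424846 = 174.936355
B₀ = V₀ − E₀ = 330.4638 − 174.936355 = 155.527445
e^(−λT) = (B₀·e^(rT)/D − 0)/(1 − 0) = (155.5274·1.205288/269.5818 − 0)/1 = 0.69535620
λ = −ln(0.69535620)/4.3423 = 0.083672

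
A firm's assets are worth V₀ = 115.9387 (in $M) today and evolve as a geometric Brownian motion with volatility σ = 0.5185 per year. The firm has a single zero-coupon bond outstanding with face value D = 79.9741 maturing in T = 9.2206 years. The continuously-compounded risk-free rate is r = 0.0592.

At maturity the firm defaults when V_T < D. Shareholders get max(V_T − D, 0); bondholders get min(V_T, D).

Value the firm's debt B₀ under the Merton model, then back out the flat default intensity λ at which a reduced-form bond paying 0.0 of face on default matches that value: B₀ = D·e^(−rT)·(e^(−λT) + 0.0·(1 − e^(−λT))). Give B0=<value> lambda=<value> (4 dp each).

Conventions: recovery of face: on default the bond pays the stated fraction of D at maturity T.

B0=29.3080 lambda=0.0497

Apply the equity-as-call identities (strike 79.9741, horizon 9.2206 years):
d₁ = [ln(V₀/D) + (r + σ²/2)T] / (σ√T)
   = [ln(115.9387/79.9741) + (0.0592 + 0.5·0.5185²)·9.2206] / (0.5185·√9.2206)
   = [0.371359 + 1.785303] / 1.574448 = 1.369789
d₂ = d₁ − σ√T = 1.369789 − 1.574448 = -0.204659
N(d₁) = 0.914624,  N(d₂) = 0.418919,  e^(−rT) = 0.579344
E₀ = V₀·N(d₁) − D·e^(−rT)·N(d₂)
   = 115.9387·0.914624 − 79.9741·0.579344·0.418919 = 86.630704
B₀ = V₀ − E₀ = 115.9387 − 86.630704 = 29.307996
e^(−λT) = (B₀·e^(rT)/D − 0)/(1 − 0) = (29.3080·1.726091/79.9741 − 0)/1 = 0.63255836
λ = −ln(0.63255836)/9.2206 = 0.049670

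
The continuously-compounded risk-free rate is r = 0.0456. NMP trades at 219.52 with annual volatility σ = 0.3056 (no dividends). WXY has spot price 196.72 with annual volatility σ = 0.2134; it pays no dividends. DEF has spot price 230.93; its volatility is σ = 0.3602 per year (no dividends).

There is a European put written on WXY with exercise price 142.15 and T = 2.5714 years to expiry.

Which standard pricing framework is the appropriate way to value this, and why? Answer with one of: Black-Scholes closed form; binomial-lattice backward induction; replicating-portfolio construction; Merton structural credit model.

framework: Black-Scholes closed form

Key observation: everything needed for the exact continuous-time valuation of the European put on WXY (strike 142.15) is given, and no feature rules the closed form out.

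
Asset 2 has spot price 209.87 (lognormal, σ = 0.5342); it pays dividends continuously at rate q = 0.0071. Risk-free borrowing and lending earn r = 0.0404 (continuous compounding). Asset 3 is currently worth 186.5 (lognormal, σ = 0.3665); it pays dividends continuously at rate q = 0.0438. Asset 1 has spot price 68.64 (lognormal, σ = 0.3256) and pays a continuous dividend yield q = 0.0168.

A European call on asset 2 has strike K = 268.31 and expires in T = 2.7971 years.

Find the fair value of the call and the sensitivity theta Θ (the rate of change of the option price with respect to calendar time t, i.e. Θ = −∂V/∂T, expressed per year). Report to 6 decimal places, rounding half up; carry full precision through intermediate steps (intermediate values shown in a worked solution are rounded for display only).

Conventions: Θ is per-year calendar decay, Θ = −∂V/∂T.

σ√T = 0.5342·√2.7971 = 0.893425
d₁ = (ln(S/K) + (r−q+σ²/2)T) / (σ√T) = (ln(209.87/268.31) + (0.0404−0.0071+0.5342²/2)·2.7971) / 0.893425 = (-0.245655 + 0.492247) / 0.893425 = 0.276008
d₂ = d₁ − σ√T = 0.276008 − 0.893425 = -0.617416
e^{−rT} = 0.893148
e^{−qT} = 0.980336
N(d₁) = 0.608729,  N(d₂) = 0.268480
Call price V = S·e^{−qT}·N(d₁) − K·e^{−rT}·N(d₂) = 125.241879 − 64.338710 = 60.903170
φ(d₁) = (1/√(2π))·e^{−d₁²/2} = 0.384032
Θ = −S·e^{−qT}·φ(d₁)·σ/(2√T) + q·S·e^{−qT}·N(d₁) − r·K·e^{−rT}·N(d₂) = −12.618656 + 0.889217 − 2.599284 = -14.328723

price = 60.903170
Θ = -14.328723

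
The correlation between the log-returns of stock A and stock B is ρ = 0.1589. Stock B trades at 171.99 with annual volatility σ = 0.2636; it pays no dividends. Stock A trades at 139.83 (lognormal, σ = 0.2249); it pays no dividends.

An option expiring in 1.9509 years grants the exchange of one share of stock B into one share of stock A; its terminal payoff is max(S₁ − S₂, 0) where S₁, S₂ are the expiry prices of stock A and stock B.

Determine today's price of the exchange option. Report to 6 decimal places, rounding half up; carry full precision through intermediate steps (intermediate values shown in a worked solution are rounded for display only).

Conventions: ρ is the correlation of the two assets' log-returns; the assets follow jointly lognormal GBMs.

σ_eff = √(σ₁² + σ₂² − 2ρσ₁σ₂) = √(0.2249² + 0.2636² − 2·0.1589·0.2249·0.2636) = 0.318158
d₁ = (ln(S₁/S₂) + (q₂ − q₁ + σ_eff²/2)T) / (σ_eff√T) = (ln(139.83/171.99) + (0.0 − 0.0 + 0.050612)·1.9509) / 0.444386 = -0.243638
d₂ = d₁ − σ_eff√T = -0.243638 − 0.444386 = -0.688024
N(d₁) = 0.403756,  N(d₂) = 0.245719
V = S₁·e^{−q₁T}·N(d₁) − S₂·e^{−q₂T}·N(d₂) = 56.457146 − 42.261170 = 14.195976
Key observation: r never enters — measured in units of stock B, the claim is a call on S₁/S₂ struck at 1, so only the dividend yields and σ_eff matter.

exchange price = 14.195976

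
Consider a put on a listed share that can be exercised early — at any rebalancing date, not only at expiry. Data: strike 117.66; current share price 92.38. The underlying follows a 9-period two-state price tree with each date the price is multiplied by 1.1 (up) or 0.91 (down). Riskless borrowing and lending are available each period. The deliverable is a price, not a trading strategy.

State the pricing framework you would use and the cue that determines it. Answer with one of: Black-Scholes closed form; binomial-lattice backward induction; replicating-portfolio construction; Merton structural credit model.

Key observation: an American put (K = 117.66, S₀ = 92.38) on a 9-date tree has no closed form — the optimal stopping decision is embedded and must be resolved recursively from expiry.

framework: binomial-lattice backward induction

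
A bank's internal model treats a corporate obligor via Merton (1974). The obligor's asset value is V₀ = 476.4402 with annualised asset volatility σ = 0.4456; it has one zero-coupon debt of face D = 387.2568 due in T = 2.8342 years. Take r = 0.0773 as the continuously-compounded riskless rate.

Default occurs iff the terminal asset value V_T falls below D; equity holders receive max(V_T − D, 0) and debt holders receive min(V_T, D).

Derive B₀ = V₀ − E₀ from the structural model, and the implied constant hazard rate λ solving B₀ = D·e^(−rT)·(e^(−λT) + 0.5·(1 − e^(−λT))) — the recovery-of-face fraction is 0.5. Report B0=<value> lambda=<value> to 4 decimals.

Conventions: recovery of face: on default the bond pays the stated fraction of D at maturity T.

With assets at 476.4402 and a single debt payment of 387.2568 at 2.8342 years:
d₁ = [ln(V₀/D) + (r + σ²/2)T] / (σ√T)
   = [ln(476.4402/387.2568) + (0.0773 + 0.5·0.4456²)·2.8342] / (0.4456·√2.8342)
   = [0.207254 + 0.500462] / 0.750171 = 0.943406
d₂ = d₁ − σ√T = 0.943406 − 0.750171 = 0.193235
N(d₁) = 0.827263,  N(d₂) = 0.576613,  e^(−rT) = 0.803255
E₀ = V₀·N(d₁) − D·e^(−rT)·N(d₂)
   = 476.4402·0.827263 − 387.2568·0.803255·0.576613 = 214.777131
B₀ = V₀ − E₀ = 476.4402 − 214.777131 = 261.663069
e^(−λT) = (B₀·e^(rT)/D − 0.5)/(1 − 0.5) = (261.6631·1.244935/387.2568 − 0.5)/0.5 = 0.68236510
λ = −ln(0.68236510)/2.8342 = 0.134849

B0=261.6631 lambda=0.1348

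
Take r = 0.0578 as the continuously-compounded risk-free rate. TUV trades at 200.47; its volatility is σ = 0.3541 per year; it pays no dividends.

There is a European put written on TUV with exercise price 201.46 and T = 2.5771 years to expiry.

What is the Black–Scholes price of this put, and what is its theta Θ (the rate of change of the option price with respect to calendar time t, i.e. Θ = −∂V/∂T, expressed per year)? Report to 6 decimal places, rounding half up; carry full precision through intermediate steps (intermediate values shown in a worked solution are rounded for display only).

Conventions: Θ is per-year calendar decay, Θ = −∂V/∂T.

price = 29.701370
Θ = -2.493736

σ√T = 0.3541·√2.5771 = 0.568449
d₁ = (ln(S/K) + (r+σ²/2)T) / (σ√T) = (ln(200.47/201.46) + (0.0578+0.3541²/2)·2.5771) / 0.568449 = (-0.004926 + 0.310524) / 0.568449 = 0.537598
d₂ = d₁ − σ√T = 0.537598 − 0.568449 = -0.030851
e^{−rT} = 0.861607
N(−d₁) = 0.295427,  N(−d₂) = 0.512306
Put price V = K·e^{−rT}·N(−d₂) − S·N(−d₁) = 88.925655 − 59.224284 = 29.701370
φ(d₁) = (1/√(2π))·e^{−d₁²/2} = 0.345264
Θ = −S·φ(d₁)·σ/(2√T) + r·K·e^{−rT}·N(−d₂) = −7.633638 + 5.139903 = -2.493736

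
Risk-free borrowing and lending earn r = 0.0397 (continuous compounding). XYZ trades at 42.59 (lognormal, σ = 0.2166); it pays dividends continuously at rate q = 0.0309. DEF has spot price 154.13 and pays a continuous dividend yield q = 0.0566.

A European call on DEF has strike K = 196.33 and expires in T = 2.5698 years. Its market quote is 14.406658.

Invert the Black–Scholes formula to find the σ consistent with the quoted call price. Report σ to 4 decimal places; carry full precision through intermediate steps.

At σ = 0.3247 the Black–Scholes value reproduces the quote:
σ√T = 0.3247·√2.5698 = 0.520513
d₁ = (ln(S/K) + (r−q+σ²/2)T) / (σ√T) = (ln(154.13/196.33) + (0.0397−0.0566+0.3247²/2)·2.5698) / 0.520513 = (-0.242001 + 0.092038) / 0.520513 = -0.288106
d₂ = d₁ − σ√T = -0.288106 − 0.520513 = -0.808619
e^{−rT} = 0.903011
e^{−qT} = 0.864633
N(d₁) = 0.386633,  N(d₂) = 0.209367
V = S·e^{−qT}·N(d₁) − K·e^{−rT}·N(d₂) = 51.524937 − 37.118279 = 14.406658 (the quoted price), and the Black–Scholes price is strictly increasing in σ, so σ is unique

sigma = 0.3247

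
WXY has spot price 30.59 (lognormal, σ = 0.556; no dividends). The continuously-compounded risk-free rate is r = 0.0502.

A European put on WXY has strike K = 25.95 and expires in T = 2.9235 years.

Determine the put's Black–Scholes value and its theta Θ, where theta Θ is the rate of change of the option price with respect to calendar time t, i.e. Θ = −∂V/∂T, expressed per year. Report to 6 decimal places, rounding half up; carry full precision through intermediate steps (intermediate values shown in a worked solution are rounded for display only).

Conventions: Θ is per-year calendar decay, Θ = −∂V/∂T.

price = 6.065067
Θ = -0.809074

σ√T = 0.556·√2.9235 = 0.950662
d₁ = (ln(S/K) + (r+σ²/2)T) / (σ√T) = (ln(30.59/25.95) + (0.0502+0.556²/2)·2.9235) / 0.950662 = (0.164502 + 0.598639) / 0.950662 = 0.802746
d₂ = d₁ − σ√T = 0.802746 − 0.950662 = -0.147916
e^{−rT} = 0.863501
N(−d₁) = 0.211061,  N(−d₂) = 0.558796
Put price V = K·e^{−rT}·N(−d₂) − S·N(−d₁) = 12.521413 − 6.456346 = 6.065067
φ(d₁) = (1/√(2π))·e^{−d₁²/2} = 0.289055
Θ = −S·φ(d₁)·σ/(2√T) + r·K·e^{−rT}·N(−d₂) = −1.437649 + 0.628575 = -0.809074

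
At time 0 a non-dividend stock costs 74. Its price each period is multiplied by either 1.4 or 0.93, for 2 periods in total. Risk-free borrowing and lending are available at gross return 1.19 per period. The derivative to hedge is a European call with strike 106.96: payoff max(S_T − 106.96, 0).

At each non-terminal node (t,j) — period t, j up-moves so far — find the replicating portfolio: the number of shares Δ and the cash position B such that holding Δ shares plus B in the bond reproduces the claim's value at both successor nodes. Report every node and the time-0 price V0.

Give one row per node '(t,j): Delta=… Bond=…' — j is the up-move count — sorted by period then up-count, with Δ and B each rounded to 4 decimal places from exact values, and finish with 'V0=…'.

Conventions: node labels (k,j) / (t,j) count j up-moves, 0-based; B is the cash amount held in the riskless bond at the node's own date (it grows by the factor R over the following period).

No-arbitrage ⇒ martingale measure with p* = (R−d)/(u−d) = 0.5532.
Terminal payoffs: V(2,0)=0.0000, V(2,1)=0.0000, V(2,2)=38.0800
(1,0): S=68.8200. Δ = (V_up−V_dn)/(S_up−S_dn) = (0.0000−0.0000)/(96.3480−64.0026) = 0.0000. V = [p*·0.0000 + (1−p*)·0.0000]/1.19 = 0.0000. B = V − Δ·S = 0.0000.
(1,1): S=103.6000. Δ = (V_up−V_dn)/(S_up−S_dn) = (38.0800−0.0000)/(145.0400−96.3480) = 0.7821. V = [p*·38.0800 + (1−p*)·0.0000]/1.19 = 17.7021. B = V − Δ·S = -63.3191.
(0,0): S=74.0000. Δ = (V_up−V_dn)/(S_up−S_dn) = (17.7021−0.0000)/(103.6000−68.8200) = 0.5090. V = [p*·17.7021 + (1−p*)·0.0000]/1.19 = 8.2291. B = V − Δ·S = -29.4350.
Check: Δ(0,0)·S0 + B(0,0) = 8.2291 = V0.

(0,0): Delta=0.5090 Bond=-29.4350
(1,0): Delta=0.0000 Bond=0.0000
(1,1): Delta=0.7821 Bond=-63.3191
V0=8.2291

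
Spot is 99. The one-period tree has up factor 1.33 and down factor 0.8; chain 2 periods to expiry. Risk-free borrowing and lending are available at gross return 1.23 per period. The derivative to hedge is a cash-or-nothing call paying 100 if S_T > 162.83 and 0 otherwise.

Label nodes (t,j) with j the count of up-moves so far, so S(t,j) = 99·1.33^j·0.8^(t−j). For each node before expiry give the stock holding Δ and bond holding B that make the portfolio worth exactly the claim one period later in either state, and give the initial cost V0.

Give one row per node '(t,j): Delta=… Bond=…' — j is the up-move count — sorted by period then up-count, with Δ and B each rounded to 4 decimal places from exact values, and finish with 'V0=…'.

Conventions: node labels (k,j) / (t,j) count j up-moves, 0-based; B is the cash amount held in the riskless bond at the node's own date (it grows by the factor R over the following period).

(0,0): Delta=1.2571 Bond=-80.9462
(1,0): Delta=0.0000 Bond=0.0000
(1,1): Delta=1.4330 Bond=-122.7182
V0=43.5086

Under the risk-neutral measure, an up-move has probability p* = (R−d)/(u−d) = 0.8113 and values discount at R = 1.23.
Terminal payoffs: V(2,0)=0.0000, V(2,1)=0.0000, V(2,2)=100.0000
  t=1,j=0: stock 79.2000 → up 105.3360 (V=0.0000), down 63.3600 (V=0.0000). Price 0.0000; hedge Δ=0.0000, bond B=0.0000.
  t=1,j=1: stock 131.6700 → up 175.1211 (V=100.0000), down 105.3360 (V=0.0000). Price 65.9610; hedge Δ=1.4330, bond B=-122.7182.
  t=0,j=0: stock 99.0000 → up 131.6700 (V=65.9610), down 79.2000 (V=0.0000). Price 43.5086; hedge Δ=1.2571, bond B=-80.9462.
Verification: the root portfolio costs Δ(0,0)·S0 + B(0,0) = 43.5086, matching V0.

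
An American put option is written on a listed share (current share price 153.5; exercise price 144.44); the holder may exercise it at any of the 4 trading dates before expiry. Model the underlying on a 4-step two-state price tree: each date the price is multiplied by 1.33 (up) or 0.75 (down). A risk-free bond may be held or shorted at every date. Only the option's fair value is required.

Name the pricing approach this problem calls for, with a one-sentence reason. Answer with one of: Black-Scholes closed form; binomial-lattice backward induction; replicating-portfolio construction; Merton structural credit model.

Key observation: the put (strike 144.44 on spot 153.5) is American-style on a 4-step discrete price model, so the early-exercise decision at every node requires stepwise backward valuation — a closed form cannot price the exercise right.

framework: binomial-lattice backward induction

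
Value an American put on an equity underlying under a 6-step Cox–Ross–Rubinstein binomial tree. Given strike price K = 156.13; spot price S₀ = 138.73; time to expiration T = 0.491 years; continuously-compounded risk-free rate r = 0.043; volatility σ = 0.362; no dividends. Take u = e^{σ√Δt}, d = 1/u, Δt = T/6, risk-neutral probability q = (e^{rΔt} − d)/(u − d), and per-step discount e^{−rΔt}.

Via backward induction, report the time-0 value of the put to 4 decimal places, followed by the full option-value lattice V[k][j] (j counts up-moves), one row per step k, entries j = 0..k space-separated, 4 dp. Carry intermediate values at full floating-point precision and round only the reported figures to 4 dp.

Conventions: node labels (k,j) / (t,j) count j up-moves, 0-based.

price = 23.9221
tree:
23.9221
32.8367 14.8570
43.3523 22.1767 7.3794
54.4467 31.8018 12.3629 2.2688
64.4497 43.3523 20.0619 4.4742 0.0000
73.4687 54.4467 31.0474 8.8233 0.0000 0.0000
81.6004 64.4497 43.3523 17.4000 0.0000 0.0000 0.0000

Δt=0.08183  u=1.10911  d=0.90163  q=0.49112  discount=0.99649
step 6 (expiry): payoffs max(K−S,0) = 81.6004 64.4497 43.3523 17.4000 0.0000 0.0000 0.0000
k=5: (k=5,j=0): S=82.6613, K−S=73.4687, hold=72.9203 ⇒ V=73.4687 exercise | (k=5,j=1): S=101.6833, K−S=54.4467, hold=53.8983 ⇒ V=54.4467 exercise | (k=5,j=2): S=125.0826, K−S=31.0474, hold=30.4990 ⇒ V=31.0474 exercise | (k=5,j=3): S=153.8665, K−S=2.2635, hold=8.8233 ⇒ V=8.8233 continue | (k=5,j=4): S=189.2741, K−S=0.0000, hold=0.0000 ⇒ V=0.0000 continue | (k=5,j=5): S=232.8298, K−S=0.0000, hold=0.0000 ⇒ V=0.0000 continue
k=4: (k=4,j=0): S=91.6803, K−S=64.4497, hold=63.9013 ⇒ V=64.4497 exercise | (k=4,j=1): S=112.7777, K−S=43.3523, hold=42.8039 ⇒ V=43.3523 exercise | (k=4,j=2): S=138.7300, K−S=17.4000, hold=20.0619 ⇒ V=20.0619 continue | (k=4,j=3): S=170.6545, K−S=0.0000, hold=4.4742 ⇒ V=4.4742 continue | (k=4,j=4): S=209.9254, K−S=0.0000, hold=0.0000 ⇒ V=0.0000 continue
k=3: (k=3,j=0): S=101.6833, K−S=54.4467, hold=53.8983 ⇒ V=54.4467 exercise | (k=3,j=1): S=125.0826, K−S=31.0474, hold=31.8018 ⇒ V=31.8018 continue | (k=3,j=2): S=153.8665, K−S=2.2635, hold=12.3629 ⇒ V=12.3629 continue | (k=3,j=3): S=189.2741, K−S=0.0000, hold=2.2688 ⇒ V=2.2688 continue
k=2: (k=2,j=0): S=112.7777, K−S=43.3523, hold=43.1731 ⇒ V=43.3523 exercise | (k=2,j=1): S=138.7300, K−S=17.4000, hold=22.1767 ⇒ V=22.1767 continue | (k=2,j=2): S=170.6545, K−S=0.0000, hold=7.3794 ⇒ V=7.3794 continue
k=1: (k=1,j=0): S=125.0826, K−S=31.0474, hold=32.8367 ⇒ V=32.8367 continue | (k=1,j=1): S=153.8665, K−S=2.2635, hold=14.8570 ⇒ V=14.8570 continue
k=0: (k=0,j=0): S=138.7300, K−S=17.4000, hold=23.9221 ⇒ V=23.9221 continue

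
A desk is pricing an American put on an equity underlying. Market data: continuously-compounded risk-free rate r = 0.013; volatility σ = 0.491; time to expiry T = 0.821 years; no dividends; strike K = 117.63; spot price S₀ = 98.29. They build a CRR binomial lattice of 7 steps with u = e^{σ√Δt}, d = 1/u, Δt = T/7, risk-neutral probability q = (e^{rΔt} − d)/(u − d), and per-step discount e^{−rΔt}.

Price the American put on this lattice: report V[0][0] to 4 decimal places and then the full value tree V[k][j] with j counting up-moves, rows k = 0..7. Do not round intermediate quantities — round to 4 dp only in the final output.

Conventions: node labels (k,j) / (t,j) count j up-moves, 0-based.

Δt=0.11729, u=1.18312, d=0.84522, q=0.46258, disc=e^(-rΔt)=0.99848
k=7 terminal: V=max(K-S,0) → 87.3389 75.2296 58.2793 34.5529 1.3414 0.0000 0.0000 0.0000
k=6: j=0 S=35.8379 intr=81.7921 cont=81.6129 V=81.7921[EX]; j=1 S=50.1647 intr=67.4653 cont=67.2861 V=67.4653[EX]; j=2 S=70.2188 intr=47.4112 cont=47.2319 V=47.4112[EX]; j=3 S=98.2900 intr=19.3400 cont=19.1608 V=19.3400[EX]; j=4 S=137.5831 intr=0.0000 cont=0.7198 V=0.7198[hold]; j=5 S=192.5842 intr=0.0000 cont=0.0000 V=0.0000[hold]; j=6 S=269.5729 intr=0.0000 cont=0.0000 V=0.0000[hold]
k=5: j=0 S=42.4004 intr=75.2296 cont=75.0504 V=75.2296[EX]; j=1 S=59.3507 intr=58.2793 cont=58.1001 V=58.2793[EX]; j=2 S=83.0771 intr=34.5529 cont=34.3736 V=34.5529[EX]; j=3 S=116.2886 intr=1.3414 cont=10.7104 V=10.7104[hold]; j=4 S=162.7769 intr=0.0000 cont=0.3862 V=0.3862[hold]; j=5 S=227.8497 intr=0.0000 cont=0.0000 V=0.0000[hold]
k=4: j=0 S=50.1647 intr=67.4653 cont=67.2861 V=67.4653[EX]; j=1 S=70.2188 intr=47.4112 cont=47.2319 V=47.4112[EX]; j=2 S=98.2900 intr=19.3400 cont=23.4881 V=23.4881[hold]; j=3 S=137.5831 intr=0.0000 cont=5.9256 V=5.9256[hold]; j=4 S=192.5842 intr=0.0000 cont=0.2073 V=0.2073[hold]
k=3: j=0 S=59.3507 intr=58.2793 cont=58.1001 V=58.2793[EX]; j=1 S=83.0771 intr=34.5529 cont=36.2895 V=36.2895[hold]; j=2 S=116.2886 intr=1.3414 cont=15.3407 V=15.3407[hold]; j=3 S=162.7769 intr=0.0000 cont=3.2755 V=3.2755[hold]
k=2: j=0 S=70.2188 intr=47.4112 cont=48.0341 V=48.0341[hold]; j=1 S=98.2900 intr=19.3400 cont=26.5586 V=26.5586[hold]; j=2 S=137.5831 intr=0.0000 cont=9.7447 V=9.7447[hold]
k=1: j=0 S=83.0771 intr=34.5529 cont=38.0419 V=38.0419[hold]; j=1 S=116.2886 intr=1.3414 cont=18.7523 V=18.7523[hold]
k=0: j=0 S=98.2900 intr=19.3400 cont=29.0746 V=29.0746[hold]

price = 29.0746
tree:
29.0746
38.0419 18.7523
48.0341 26.5586 9.7447
58.2793 36.2895 15.3407 3.2755
67.4653 47.4112 23.4881 5.9256 0.2073
75.2296 58.2793 34.5529 10.7104 0.3862 0.0000
81.7921 67.4653 47.4112 19.3400 0.7198 0.0000 0.0000
87.3389 75.2296 58.2793 34.5529 1.3414 0.0000 0.0000 0.0000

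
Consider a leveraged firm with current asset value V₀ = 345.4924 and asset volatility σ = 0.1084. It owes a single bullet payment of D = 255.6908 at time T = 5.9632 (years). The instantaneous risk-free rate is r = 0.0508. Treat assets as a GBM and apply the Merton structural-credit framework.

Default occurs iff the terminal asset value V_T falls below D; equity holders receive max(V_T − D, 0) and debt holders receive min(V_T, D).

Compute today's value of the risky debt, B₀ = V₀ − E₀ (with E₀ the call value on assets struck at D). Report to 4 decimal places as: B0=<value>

B0=188.6066

Apply the equity-as-call identities (strike 255.6908, horizon 5.9632 years):
d₁ = [ln(V₀/D) + (r + σ²/2)T] / (σ√T)
   = [ln(345.4924/255.6908) + (0.0508 + 0.5·0.1084²)·5.9632] / (0.1084·√5.9632)
   = [0.301002 + 0.337966] / 0.264709 = 2.413848
d₂ = d₁ − σ√T = 2.413848 − 0.264709 = 2.149139
N(d₁) = 0.992107,  N(d₂) = 0.984188,  e^(−rT) = 0.738650
E₀ = V₀·N(d₁) − D·e^(−rT)·N(d₂)
   = 345.4924·0.992107 − 255.6908·0.738650·0.984188 = 156.885779
B₀ = V₀ − E₀ = 345.4924 − 156.885779 = 188.606621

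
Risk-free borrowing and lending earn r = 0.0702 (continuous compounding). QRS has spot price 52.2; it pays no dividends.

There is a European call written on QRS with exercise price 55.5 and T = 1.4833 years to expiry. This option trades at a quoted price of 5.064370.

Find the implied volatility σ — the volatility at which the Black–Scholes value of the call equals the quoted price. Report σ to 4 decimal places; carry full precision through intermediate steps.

sigma = 0.1562

At σ = 0.1562 the Black–Scholes value reproduces the quote:
σ√T = 0.1562·√1.4833 = 0.190237
d₁ = (ln(S/K) + (r+σ²/2)T) / (σ√T) = (ln(52.2/55.5) + (0.0702+0.1562²/2)·1.4833) / 0.190237 = (-0.061301 + 0.122223) / 0.190237 = 0.320243
d₂ = d₁ − σ√T = 0.320243 − 0.190237 = 0.130006
e^{−rT} = 0.901110
N(d₁) = 0.625608,  N(d₂) = 0.551719
V = S·N(d₁) − K·e^{−rT}·N(d₂) = 32.656744 − 27.592374 = 5.064370 (the quoted price), and the Black–Scholes price is strictly increasing in σ, so σ is unique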